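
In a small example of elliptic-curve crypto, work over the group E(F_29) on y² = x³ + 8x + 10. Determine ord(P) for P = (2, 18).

2P: tangent at (2, 18): λ = (3·2² + 8)/(2·18) ≡ 20/7. 7⁻¹ ≡ 25 (mod 29), so λ ≡ 20·25 ≡ 7.
  x = λ² - 2 - 2 = 49 - 4 ≡ 16; y = λ·(2 - 16) - 18 ≡ 0. → (16, 0)
3P: (16, 0) + (2, 18). λ = (18 - 0)/(2 - 16) ≡ 18/15 mod 29. 15⁻¹ ≡ 2 (mod 29), so λ ≡ 7.
  x = λ² - 16 - 2 = 49 - 18 ≡ 2; y = λ·(16 - 2) - 0 ≡ 11. → (2, 11)
4P: (2, 11) + (2, 18): same x and y₁ ≡ -y₂, so the sum is O.
4P = O, so the order is 4.

4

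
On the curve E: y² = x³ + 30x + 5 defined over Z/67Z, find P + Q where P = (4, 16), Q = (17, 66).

(4, 16) + (17, 66). λ = (66 - 16)/(17 - 4) ≡ 50/13 mod 67. 13⁻¹ ≡ 31 (mod 67) since 13·31 = 403 ≡ 1, so λ ≡ 9.
  x = λ² - 4 - 17 = 81 - 21 ≡ 60; y = λ·(4 - 60) - 16 ≡ 16. → (60, 16)

(60, 16)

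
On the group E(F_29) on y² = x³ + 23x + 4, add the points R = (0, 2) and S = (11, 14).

(12, 6)

(0, 2) + (11, 14). λ = (14 - 2)/(11 - 0) ≡ 12/11 mod 29. 11⁻¹ ≡ 8 (mod 29), so λ ≡ 9.
  x = λ² - 0 - 11 = 81 - 11 ≡ 12; y = λ·(0 - 12) - 2 ≡ 6. → (12, 6)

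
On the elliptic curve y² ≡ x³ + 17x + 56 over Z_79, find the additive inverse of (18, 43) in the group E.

-(18, 43) = (18, -43 mod 79) = (18, 36).

(18, 36)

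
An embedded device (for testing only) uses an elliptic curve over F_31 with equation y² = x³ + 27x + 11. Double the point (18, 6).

tangent at (18, 6): λ = (3·18² + 27)/(2·6) ≡ 7/12. 12⁻¹ ≡ 13 (mod 31) since 12·13 = 156 ≡ 1, so λ ≡ 7·13 ≡ 29.
  x = λ² - 18 - 18 = 841 - 36 ≡ 30; y = λ·(18 - 30) - 6 ≡ 18. → (30, 18)

(30, 18)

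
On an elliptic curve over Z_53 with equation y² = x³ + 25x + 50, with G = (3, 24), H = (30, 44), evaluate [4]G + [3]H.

(18, 48)

First 4G:
Repeated addition: build up to 4G.
2G: tangent at (3, 24): λ = (3·3² + 25)/(2·24) ≡ 52/48. 48⁻¹ ≡ 21 (mod 53), so λ ≡ 52·21 ≡ 32.
  x = λ² - 3 - 3 = 1024 - 6 ≡ 11; y = λ·(3 - 11) - 24 ≡ 38. → (11, 38)
3G: (11, 38) + (3, 24). λ = (24 - 38)/(3 - 11) ≡ 39/45 mod 53. 45⁻¹ ≡ 33 (mod 53), so λ ≡ 15.
  x = λ² - 11 - 3 = 225 - 14 ≡ 52; y = λ·(11 - 52) - 38 ≡ 36. → (52, 36)
4G: (52, 36) + (3, 24). λ = (24 - 36)/(3 - 52) ≡ 41/4 mod 53. 4⁻¹ ≡ 40 (mod 53), so λ ≡ 50.
  x = λ² - 52 - 3 = 2500 - 55 ≡ 7; y = λ·(52 - 7) - 36 ≡ 41. → (7, 41)
4G = (7, 41).
Next 3H:
Repeated addition: build up to 3H.
2H: tangent at (30, 44): λ = (3·30² + 25)/(2·44) ≡ 22/35. 35⁻¹ ≡ 50 (mod 53) since 35·50 = 1750 ≡ 1, so λ ≡ 22·50 ≡ 40.
  x = λ² - 30 - 30 = 1600 - 60 ≡ 3; y = λ·(30 - 3) - 44 ≡ 29. → (3, 29)
3H: (3, 29) + (30, 44). λ = (44 - 29)/(30 - 3) ≡ 15/27 mod 53. 27⁻¹ ≡ 2 (mod 53) since 27·2 = 54 ≡ 1, so λ ≡ 30.
  x = λ² - 3 - 30 = 900 - 33 ≡ 19; y = λ·(3 - 19) - 29 ≡ 21. → (19, 21)
3H = (19, 21).
Finally 4G + 3H:
(7, 41) + (19, 21). λ = (21 - 41)/(19 - 7) ≡ 33/12 mod 53. 12⁻¹ ≡ 31 (mod 53) since 12·31 = 372 ≡ 1, so λ ≡ 16.
  x = λ² - 7 - 19 = 256 - 26 ≡ 18; y = λ·(7 - 18) - 41 ≡ 48. → (18, 48)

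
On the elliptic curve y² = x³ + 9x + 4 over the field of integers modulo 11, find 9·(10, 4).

O

Write G = (10, 4).
Repeated addition: build up to 9G.
2G: tangent at (10, 4): λ = (3·10² + 9)/(2·4) ≡ 1/8. 8⁻¹ ≡ 7 (mod 11) since 8·7 = 56 ≡ 1, so λ ≡ 1·7 ≡ 7.
  x = λ² - 10 - 10 = 49 - 20 ≡ 7; y = λ·(10 - 7) - 4 ≡ 6. → (7, 6)
3G: (7, 6) + (10, 4). λ = (4 - 6)/(10 - 7) ≡ 9/3 mod 11. 3⁻¹ ≡ 4 (mod 11) since 3·4 = 12 ≡ 1, so λ ≡ 3.
  x = λ² - 7 - 10 = 9 - 17 ≡ 3; y = λ·(7 - 3) - 6 ≡ 6. → (3, 6)
4G: (3, 6) + (10, 4). λ = (4 - 6)/(10 - 3) ≡ 9/7 mod 11. 7⁻¹ ≡ 8 (mod 11), so λ ≡ 6.
  x = λ² - 3 - 10 = 36 - 13 ≡ 1; y = λ·(3 - 1) - 6 ≡ 6. → (1, 6)
5G: (1, 6) + (10, 4). λ = (4 - 6)/(10 - 1) ≡ 9/9 mod 11. 9⁻¹ ≡ 5 (mod 11) since 9·5 = 45 ≡ 1, so λ ≡ 1.
  x = λ² - 1 - 10 = 1 - 11 ≡ 1; y = λ·(1 - 1) - 6 ≡ 5. → (1, 5)
6G: (1, 5) + (10, 4). λ = (4 - 5)/(10 - 1) ≡ 10/9 mod 11. 9⁻¹ ≡ 5 (mod 11) since 9·5 = 45 ≡ 1, so λ ≡ 6.
  x = λ² - 1 - 10 = 36 - 11 ≡ 3; y = λ·(1 - 3) - 5 ≡ 5. → (3, 5)
7G: (3, 5) + (10, 4). λ = (4 - 5)/(10 - 3) ≡ 10/7 mod 11. 7⁻¹ ≡ 8 (mod 11), so λ ≡ 3.
  x = λ² - 3 - 10 = 9 - 13 ≡ 7; y = λ·(3 - 7) - 5 ≡ 5. → (7, 5)
8G: (7, 5) + (10, 4). λ = (4 - 5)/(10 - 7) ≡ 10/3 mod 11. 3⁻¹ ≡ 4 (mod 11) since 3·4 = 12 ≡ 1, so λ ≡ 7.
  x = λ² - 7 - 10 = 49 - 17 ≡ 10; y = λ·(7 - 10) - 5 ≡ 7. → (10, 7)
9G: (10, 7) + (10, 4): same x and y₁ ≡ -y₂, so the sum is O.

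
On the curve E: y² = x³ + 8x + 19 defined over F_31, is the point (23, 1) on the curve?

yes

y² = 1² ≡ 1; x³ + 8x + 19 = 12370 ≡ 1 (mod 31). 1 = 1.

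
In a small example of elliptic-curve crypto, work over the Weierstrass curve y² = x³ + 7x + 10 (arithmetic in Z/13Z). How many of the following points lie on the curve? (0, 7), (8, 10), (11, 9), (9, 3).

2

(0, 7): 7² ≡ 10, rhs ≡ 10 → on.
(8, 10): 10² ≡ 9, rhs ≡ 6 → off.
(11, 9): 9² ≡ 3, rhs ≡ 1 → off.
(9, 3): 3² ≡ 9, rhs ≡ 9 → on.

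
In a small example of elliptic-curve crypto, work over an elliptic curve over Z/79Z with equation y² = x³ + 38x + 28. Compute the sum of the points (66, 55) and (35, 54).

(51, 78)

(66, 55) + (35, 54). λ = (54 - 55)/(35 - 66) ≡ 78/48 mod 79. 48⁻¹ ≡ 28 (mod 79) since 48·28 = 1344 ≡ 1, so λ ≡ 51.
  x = λ² - 66 - 35 = 2601 - 101 ≡ 51; y = λ·(66 - 51) - 55 ≡ 78. → (51, 78)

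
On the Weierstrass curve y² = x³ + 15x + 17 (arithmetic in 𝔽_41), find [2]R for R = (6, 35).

tangent at (6, 35): λ = (3·6² + 15)/(2·35) ≡ 0/29. 29⁻¹ ≡ 17 (mod 41) since 29·17 = 493 ≡ 1, so λ ≡ 0·17 ≡ 0.
  x = λ² - 6 - 6 = 0 - 12 ≡ 29; y = λ·(6 - 29) - 35 ≡ 6. → (29, 6)

(29, 6)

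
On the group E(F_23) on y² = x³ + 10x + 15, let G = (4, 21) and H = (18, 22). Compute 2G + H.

(5, 11)

First 2G:
Repeated addition: build up to 2G.
2G: tangent at (4, 21): λ = (3·4² + 10)/(2·21) ≡ 12/19. 19⁻¹ ≡ 17 (mod 23), so λ ≡ 12·17 ≡ 20.
  x = λ² - 4 - 4 = 400 - 8 ≡ 1; y = λ·(4 - 1) - 21 ≡ 16. → (1, 16)
2G = (1, 16).
Finally 2G + H:
(1, 16) + (18, 22). λ = (22 - 16)/(18 - 1) ≡ 6/17 mod 23. 17⁻¹ ≡ 19 (mod 23) since 17·19 = 323 ≡ 1, so λ ≡ 22.
  x = λ² - 1 - 18 = 484 - 19 ≡ 5; y = λ·(1 - 5) - 16 ≡ 11. → (5, 11)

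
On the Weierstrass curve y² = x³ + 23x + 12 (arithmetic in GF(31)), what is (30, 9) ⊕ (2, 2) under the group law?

(1, 6)

(30, 9) + (2, 2). λ = (2 - 9)/(2 - 30) ≡ 24/3 mod 31. 3⁻¹ ≡ 21 (mod 31), so λ ≡ 8.
  x = λ² - 30 - 2 = 64 - 32 ≡ 1; y = λ·(30 - 1) - 9 ≡ 6. → (1, 6)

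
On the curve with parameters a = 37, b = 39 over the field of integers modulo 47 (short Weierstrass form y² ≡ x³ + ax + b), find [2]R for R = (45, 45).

(16, 11)

tangent at (45, 45): λ = (3·45² + 37)/(2·45) ≡ 2/43. 43⁻¹ ≡ 35 (mod 47) since 43·35 = 1505 ≡ 1, so λ ≡ 2·35 ≡ 23.
  x = λ² - 45 - 45 = 529 - 90 ≡ 16; y = λ·(45 - 16) - 45 ≡ 11. → (16, 11)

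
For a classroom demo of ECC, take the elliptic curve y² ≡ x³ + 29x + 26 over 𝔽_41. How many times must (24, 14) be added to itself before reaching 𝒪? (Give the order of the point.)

12

2P: tangent at (24, 14): λ = (3·24² + 29)/(2·14) ≡ 35/28. 28⁻¹ ≡ 22 (mod 41), so λ ≡ 35·22 ≡ 32.
  x = λ² - 24 - 24 = 1024 - 48 ≡ 33; y = λ·(24 - 33) - 14 ≡ 26. → (33, 26)
3P: (33, 26) + (24, 14). λ = (14 - 26)/(24 - 33) ≡ 29/32 mod 41. 32⁻¹ ≡ 9 (mod 41), so λ ≡ 15.
  x = λ² - 33 - 24 = 225 - 57 ≡ 4; y = λ·(33 - 4) - 26 ≡ 40. → (4, 40)
4P: (4, 40) + (24, 14). λ = (14 - 40)/(24 - 4) ≡ 15/20 mod 41. 20⁻¹ ≡ 39 (mod 41), so λ ≡ 11.
  x = λ² - 4 - 24 = 121 - 28 ≡ 11; y = λ·(4 - 11) - 40 ≡ 6. → (11, 6)
5P: (11, 6) + (24, 14). λ = (14 - 6)/(24 - 11) ≡ 8/13 mod 41. 13⁻¹ ≡ 19 (mod 41), so λ ≡ 29.
  x = λ² - 11 - 24 = 841 - 35 ≡ 27; y = λ·(11 - 27) - 6 ≡ 22. → (27, 22)
6P: (27, 22) + (24, 14). λ = (14 - 22)/(24 - 27) ≡ 33/38 mod 41. 38⁻¹ ≡ 27 (mod 41) since 38·27 = 1026 ≡ 1, so λ ≡ 30.
  x = λ² - 27 - 24 = 900 - 51 ≡ 29; y = λ·(27 - 29) - 22 ≡ 0. → (29, 0)
7P: (29, 0) + (24, 14). λ = (14 - 0)/(24 - 29) ≡ 14/36 mod 41. 36⁻¹ ≡ 8 (mod 41), so λ ≡ 30.
  x = λ² - 29 - 24 = 900 - 53 ≡ 27; y = λ·(29 - 27) - 0 ≡ 19. → (27, 19)
8P: (27, 19) + (24, 14). λ = (14 - 19)/(24 - 27) ≡ 36/38 mod 41. 38⁻¹ ≡ 27 (mod 41), so λ ≡ 29.
  x = λ² - 27 - 24 = 841 - 51 ≡ 11; y = λ·(27 - 11) - 19 ≡ 35. → (11, 35)
9P: (11, 35) + (24, 14). λ = (14 - 35)/(24 - 11) ≡ 20/13 mod 41. 13⁻¹ ≡ 19 (mod 41), so λ ≡ 11.
  x = λ² - 11 - 24 = 121 - 35 ≡ 4; y = λ·(11 - 4) - 35 ≡ 1. → (4, 1)
10P: (4, 1) + (24, 14). λ = (14 - 1)/(24 - 4) ≡ 13/20 mod 41. 20⁻¹ ≡ 39 (mod 41), so λ ≡ 15.
  x = λ² - 4 - 24 = 225 - 28 ≡ 33; y = λ·(4 - 33) - 1 ≡ 15. → (33, 15)
11P: (33, 15) + (24, 14). λ = (14 - 15)/(24 - 33) ≡ 40/32 mod 41. 32⁻¹ ≡ 9 (mod 41), so λ ≡ 32.
  x = λ² - 33 - 24 = 1024 - 57 ≡ 24; y = λ·(33 - 24) - 15 ≡ 27. → (24, 27)
12P: (24, 27) + (24, 14): same x and y₁ ≡ -y₂, so the sum is 𝒪.
12P = 𝒪, so the order is 12.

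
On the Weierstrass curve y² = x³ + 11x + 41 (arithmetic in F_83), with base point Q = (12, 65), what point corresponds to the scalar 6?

Double-and-add on 6 = (110)₂. Start with Q = (12, 65) for the leading 1-bit.
double: tangent at (12, 65): λ = (3·12² + 11)/(2·65) ≡ 28/47. 47⁻¹ ≡ 53 (mod 83) since 47·53 = 2491 ≡ 1, so λ ≡ 28·53 ≡ 73.
  x = λ² - 12 - 12 = 5329 - 24 ≡ 76; y = λ·(12 - 76) - 65 ≡ 77. → (76, 77)
add Q: (76, 77) + (12, 65). λ = (65 - 77)/(12 - 76) ≡ 71/19 mod 83. 19⁻¹ ≡ 35 (mod 83) since 19·35 = 665 ≡ 1, so λ ≡ 78.
  x = λ² - 76 - 12 = 6084 - 88 ≡ 20; y = λ·(76 - 20) - 77 ≡ 58. → (20, 58)
double: tangent at (20, 58): λ = (3·20² + 11)/(2·58) ≡ 49/33. 33⁻¹ ≡ 78 (mod 83), so λ ≡ 49·78 ≡ 4.
  x = λ² - 20 - 20 = 16 - 40 ≡ 59; y = λ·(20 - 59) - 58 ≡ 35. → (59, 35)

(59, 35)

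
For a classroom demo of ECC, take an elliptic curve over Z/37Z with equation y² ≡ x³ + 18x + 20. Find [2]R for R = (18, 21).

tangent at (18, 21): λ = (3·18² + 18)/(2·21) ≡ 28/5. 5⁻¹ ≡ 15 (mod 37), so λ ≡ 28·15 ≡ 13.
  x = λ² - 18 - 18 = 169 - 36 ≡ 22; y = λ·(18 - 22) - 21 ≡ 1. → (22, 1)

(22, 1)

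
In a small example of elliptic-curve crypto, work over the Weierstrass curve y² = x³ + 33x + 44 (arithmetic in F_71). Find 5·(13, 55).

Write P = (13, 55).
Repeated addition: build up to 5P.
2P: tangent at (13, 55): λ = (3·13² + 33)/(2·55) ≡ 43/39. 39⁻¹ ≡ 51 (mod 71), so λ ≡ 43·51 ≡ 63.
  x = λ² - 13 - 13 = 3969 - 26 ≡ 38; y = λ·(13 - 38) - 55 ≡ 3. → (38, 3)
3P: (38, 3) + (13, 55). λ = (55 - 3)/(13 - 38) ≡ 52/46 mod 71. 46⁻¹ ≡ 17 (mod 71), so λ ≡ 32.
  x = λ² - 38 - 13 = 1024 - 51 ≡ 50; y = λ·(38 - 50) - 3 ≡ 39. → (50, 39)
4P: (50, 39) + (13, 55). λ = (55 - 39)/(13 - 50) ≡ 16/34 mod 71. 34⁻¹ ≡ 23 (mod 71), so λ ≡ 13.
  x = λ² - 50 - 13 = 169 - 63 ≡ 35; y = λ·(50 - 35) - 39 ≡ 14. → (35, 14)
5P: (35, 14) + (13, 55). λ = (55 - 14)/(13 - 35) ≡ 41/49 mod 71. 49⁻¹ ≡ 29 (mod 71), so λ ≡ 53.
  x = λ² - 35 - 13 = 2809 - 48 ≡ 63; y = λ·(35 - 63) - 14 ≡ 64. → (63, 64)

(63, 64)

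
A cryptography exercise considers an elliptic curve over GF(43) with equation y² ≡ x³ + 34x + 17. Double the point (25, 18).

(34, 10)

tangent at (25, 18): λ = (3·25² + 34)/(2·18) ≡ 17/36. 36⁻¹ ≡ 6 (mod 43) since 36·6 = 216 ≡ 1, so λ ≡ 17·6 ≡ 16.
  x = λ² - 25 - 25 = 256 - 50 ≡ 34; y = λ·(25 - 34) - 18 ≡ 10. → (34, 10)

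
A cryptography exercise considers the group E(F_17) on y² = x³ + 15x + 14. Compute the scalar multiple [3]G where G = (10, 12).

(12, 1)

Repeated addition: build up to 3G.
2G: tangent at (10, 12): λ = (3·10² + 15)/(2·12) ≡ 9/7. 7⁻¹ ≡ 5 (mod 17) since 7·5 = 35 ≡ 1, so λ ≡ 9·5 ≡ 11.
  x = λ² - 10 - 10 = 121 - 20 ≡ 16; y = λ·(10 - 16) - 12 ≡ 7. → (16, 7)
3G: (16, 7) + (10, 12). λ = (12 - 7)/(10 - 16) ≡ 5/11 mod 17. 11⁻¹ ≡ 14 (mod 17), so λ ≡ 2.
  x = λ² - 16 - 10 = 4 - 26 ≡ 12; y = λ·(16 - 12) - 7 ≡ 1. → (12, 1)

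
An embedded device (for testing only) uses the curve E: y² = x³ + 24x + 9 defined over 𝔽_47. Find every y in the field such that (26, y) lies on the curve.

x³ + 24x + 9 = 18209 ≡ 20 (mod 47).
20 is a non-residue mod 47; no y exists.

none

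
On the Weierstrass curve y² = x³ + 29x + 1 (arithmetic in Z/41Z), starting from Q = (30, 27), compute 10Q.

Double-and-add on 10 = (1010)₂. Start with Q = (30, 27) for the leading 1-bit.
double: tangent at (30, 27): λ = (3·30² + 29)/(2·27) ≡ 23/13. 13⁻¹ ≡ 19 (mod 41), so λ ≡ 23·19 ≡ 27.
  x = λ² - 30 - 30 = 729 - 60 ≡ 13; y = λ·(30 - 13) - 27 ≡ 22. → (13, 22)
double: tangent at (13, 22): λ = (3·13² + 29)/(2·22) ≡ 3/3. 3⁻¹ ≡ 14 (mod 41) since 3·14 = 42 ≡ 1, so λ ≡ 3·14 ≡ 1.
  x = λ² - 13 - 13 = 1 - 26 ≡ 16; y = λ·(13 - 16) - 22 ≡ 16. → (16, 16)
add Q: (16, 16) + (30, 27). λ = (27 - 16)/(30 - 16) ≡ 11/14 mod 41. 14⁻¹ ≡ 3 (mod 41) since 14·3 = 42 ≡ 1, so λ ≡ 33.
  x = λ² - 16 - 30 = 1089 - 46 ≡ 18; y = λ·(16 - 18) - 16 ≡ 0. → (18, 0)
double: (18, 0) + (18, 0): same x and y₁ ≡ -y₂, so the sum is 𝒪.

O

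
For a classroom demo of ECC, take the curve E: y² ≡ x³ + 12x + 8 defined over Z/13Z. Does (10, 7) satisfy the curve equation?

y² = 7² ≡ 10; x³ + 12x + 8 = 1128 ≡ 10 (mod 13). 10 = 10.

yes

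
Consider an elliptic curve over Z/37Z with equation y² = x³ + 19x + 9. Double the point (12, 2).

(23, 25)

tangent at (12, 2): λ = (3·12² + 19)/(2·2) ≡ 7/4. 4⁻¹ ≡ 28 (mod 37) since 4·28 = 112 ≡ 1, so λ ≡ 7·28 ≡ 11.
  x = λ² - 12 - 12 = 121 - 24 ≡ 23; y = λ·(12 - 23) - 2 ≡ 25. → (23, 25)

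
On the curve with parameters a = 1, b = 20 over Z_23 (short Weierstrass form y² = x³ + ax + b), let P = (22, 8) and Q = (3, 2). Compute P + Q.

(22, 8) + (3, 2). λ = (2 - 8)/(3 - 22) ≡ 17/4 mod 23. 4⁻¹ ≡ 6 (mod 23), so λ ≡ 10.
  x = λ² - 22 - 3 = 100 - 25 ≡ 6; y = λ·(22 - 6) - 8 ≡ 14. → (6, 14)

(6, 14)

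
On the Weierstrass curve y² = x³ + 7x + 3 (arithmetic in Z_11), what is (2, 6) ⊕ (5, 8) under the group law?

(2, 6) + (5, 8). λ = (8 - 6)/(5 - 2) ≡ 2/3 mod 11. 3⁻¹ ≡ 4 (mod 11), so λ ≡ 8.
  x = λ² - 2 - 5 = 64 - 7 ≡ 2; y = λ·(2 - 2) - 6 ≡ 5. → (2, 5)

(2, 5)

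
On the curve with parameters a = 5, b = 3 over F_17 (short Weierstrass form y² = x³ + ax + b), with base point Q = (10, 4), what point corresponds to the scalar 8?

(4, 11)

Repeated addition: build up to 8Q.
2Q: tangent at (10, 4): λ = (3·10² + 5)/(2·4) ≡ 16/8. 8⁻¹ ≡ 15 (mod 17) since 8·15 = 120 ≡ 1, so λ ≡ 16·15 ≡ 2.
  x = λ² - 10 - 10 = 4 - 20 ≡ 1; y = λ·(10 - 1) - 4 ≡ 14. → (1, 14)
3Q: (1, 14) + (10, 4). λ = (4 - 14)/(10 - 1) ≡ 7/9 mod 17. 9⁻¹ ≡ 2 (mod 17), so λ ≡ 14.
  x = λ² - 1 - 10 = 196 - 11 ≡ 15; y = λ·(1 - 15) - 14 ≡ 11. → (15, 11)
4Q: (15, 11) + (10, 4). λ = (4 - 11)/(10 - 15) ≡ 10/12 mod 17. 12⁻¹ ≡ 10 (mod 17) since 12·10 = 120 ≡ 1, so λ ≡ 15.
  x = λ² - 15 - 10 = 225 - 25 ≡ 13; y = λ·(15 - 13) - 11 ≡ 2. → (13, 2)
5Q: (13, 2) + (10, 4). λ = (4 - 2)/(10 - 13) ≡ 2/14 mod 17. 14⁻¹ ≡ 11 (mod 17), so λ ≡ 5.
  x = λ² - 13 - 10 = 25 - 23 ≡ 2; y = λ·(13 - 2) - 2 ≡ 2. → (2, 2)
6Q: (2, 2) + (10, 4). λ = (4 - 2)/(10 - 2) ≡ 2/8 mod 17. 8⁻¹ ≡ 15 (mod 17) since 8·15 = 120 ≡ 1, so λ ≡ 13.
  x = λ² - 2 - 10 = 169 - 12 ≡ 4; y = λ·(2 - 4) - 2 ≡ 6. → (4, 6)
7Q: (4, 6) + (10, 4). λ = (4 - 6)/(10 - 4) ≡ 15/6 mod 17. 6⁻¹ ≡ 3 (mod 17) since 6·3 = 18 ≡ 1, so λ ≡ 11.
  x = λ² - 4 - 10 = 121 - 14 ≡ 5; y = λ·(4 - 5) - 6 ≡ 0. → (5, 0)
8Q: (5, 0) + (10, 4). λ = (4 - 0)/(10 - 5) ≡ 4/5 mod 17. 5⁻¹ ≡ 7 (mod 17), so λ ≡ 11.
  x = λ² - 5 - 10 = 121 - 15 ≡ 4; y = λ·(5 - 4) - 0 ≡ 11. → (4, 11)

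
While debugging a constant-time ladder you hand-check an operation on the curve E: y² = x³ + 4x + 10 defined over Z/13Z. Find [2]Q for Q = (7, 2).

(3, 6)

tangent at (7, 2): λ = (3·7² + 4)/(2·2) ≡ 8/4. 4⁻¹ ≡ 10 (mod 13) since 4·10 = 40 ≡ 1, so λ ≡ 8·10 ≡ 2.
  x = λ² - 7 - 7 = 4 - 14 ≡ 3; y = λ·(7 - 3) - 2 ≡ 6. → (3, 6)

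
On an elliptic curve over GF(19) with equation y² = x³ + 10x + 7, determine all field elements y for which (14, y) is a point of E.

x³ + 10x + 7 = 2891 ≡ 3 (mod 19).
3 is a non-residue mod 19; no y exists.

none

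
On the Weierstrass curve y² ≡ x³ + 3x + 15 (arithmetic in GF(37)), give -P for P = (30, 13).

(30, 24)

-(30, 13) = (30, -13 mod 37) = (30, 24).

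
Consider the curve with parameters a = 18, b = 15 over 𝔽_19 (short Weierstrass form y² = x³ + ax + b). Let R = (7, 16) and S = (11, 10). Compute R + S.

(8, 14)

(7, 16) + (11, 10). λ = (10 - 16)/(11 - 7) ≡ 13/4 mod 19. 4⁻¹ ≡ 5 (mod 19), so λ ≡ 8.
  x = λ² - 7 - 11 = 64 - 18 ≡ 8; y = λ·(7 - 8) - 16 ≡ 14. → (8, 14)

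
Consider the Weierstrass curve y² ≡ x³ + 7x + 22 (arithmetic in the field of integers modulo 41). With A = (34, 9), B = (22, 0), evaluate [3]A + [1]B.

First 3A:
Repeated addition: build up to 3A.
2A: tangent at (34, 9): λ = (3·34² + 7)/(2·9) ≡ 31/18. 18⁻¹ ≡ 16 (mod 41), so λ ≡ 31·16 ≡ 4.
  x = λ² - 34 - 34 = 16 - 68 ≡ 30; y = λ·(34 - 30) - 9 ≡ 7. → (30, 7)
3A: (30, 7) + (34, 9). λ = (9 - 7)/(34 - 30) ≡ 2/4 mod 41. 4⁻¹ ≡ 31 (mod 41) since 4·31 = 124 ≡ 1, so λ ≡ 21.
  x = λ² - 30 - 34 = 441 - 64 ≡ 8; y = λ·(30 - 8) - 7 ≡ 4. → (8, 4)
3A = (8, 4).
Finally 3A + B:
(8, 4) + (22, 0). λ = (0 - 4)/(22 - 8) ≡ 37/14 mod 41. 14⁻¹ ≡ 3 (mod 41) since 14·3 = 42 ≡ 1, so λ ≡ 29.
  x = λ² - 8 - 22 = 841 - 30 ≡ 32; y = λ·(8 - 32) - 4 ≡ 38. → (32, 38)

(32, 38)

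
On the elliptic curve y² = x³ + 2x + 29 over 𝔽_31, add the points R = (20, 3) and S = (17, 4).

(20, 3) + (17, 4). λ = (4 - 3)/(17 - 20) ≡ 1/28 mod 31. 28⁻¹ ≡ 10 (mod 31), so λ ≡ 10.
  x = λ² - 20 - 17 = 100 - 37 ≡ 1; y = λ·(20 - 1) - 3 ≡ 1. → (1, 1)

(1, 1)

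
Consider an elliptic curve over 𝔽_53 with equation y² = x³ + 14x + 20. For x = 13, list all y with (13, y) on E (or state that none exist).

none

x³ + 14x + 20 = 2399 ≡ 14 (mod 53).
14 is a non-residue mod 53; no y exists.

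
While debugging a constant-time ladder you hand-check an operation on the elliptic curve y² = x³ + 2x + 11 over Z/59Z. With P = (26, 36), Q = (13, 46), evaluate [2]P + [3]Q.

First 2P:
Repeated addition: build up to 2P.
2P: tangent at (26, 36): λ = (3·26² + 2)/(2·36) ≡ 24/13. 13⁻¹ ≡ 50 (mod 59) since 13·50 = 650 ≡ 1, so λ ≡ 24·50 ≡ 20.
  x = λ² - 26 - 26 = 400 - 52 ≡ 53; y = λ·(26 - 53) - 36 ≡ 14. → (53, 14)
2P = (53, 14).
Next 3Q:
Repeated addition: build up to 3Q.
2Q: tangent at (13, 46): λ = (3·13² + 2)/(2·46) ≡ 37/33. 33⁻¹ ≡ 34 (mod 59), so λ ≡ 37·34 ≡ 19.
  x = λ² - 13 - 13 = 361 - 26 ≡ 40; y = λ·(13 - 40) - 46 ≡ 31. → (40, 31)
3Q: (40, 31) + (13, 46). λ = (46 - 31)/(13 - 40) ≡ 15/32 mod 59. 32⁻¹ ≡ 24 (mod 59), so λ ≡ 6.
  x = λ² - 40 - 13 = 36 - 53 ≡ 42; y = λ·(40 - 42) - 31 ≡ 16. → (42, 16)
3Q = (42, 16).
Finally 2P + 3Q:
(53, 14) + (42, 16). λ = (16 - 14)/(42 - 53) ≡ 2/48 mod 59. 48⁻¹ ≡ 16 (mod 59), so λ ≡ 32.
  x = λ² - 53 - 42 = 1024 - 95 ≡ 44; y = λ·(53 - 44) - 14 ≡ 38. → (44, 38)

(44, 38)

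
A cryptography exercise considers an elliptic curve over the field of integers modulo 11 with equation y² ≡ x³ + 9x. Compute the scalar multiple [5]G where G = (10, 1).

Double-and-add on 5 = (101)₂. Start with G = (10, 1) for the leading 1-bit.
double: tangent at (10, 1): λ = (3·10² + 9)/(2·1) ≡ 1/2. 2⁻¹ ≡ 6 (mod 11), so λ ≡ 1·6 ≡ 6.
  x = λ² - 10 - 10 = 36 - 20 ≡ 5; y = λ·(10 - 5) - 1 ≡ 7. → (5, 7)
double: tangent at (5, 7): λ = (3·5² + 9)/(2·7) ≡ 7/3. 3⁻¹ ≡ 4 (mod 11), so λ ≡ 7·4 ≡ 6.
  x = λ² - 5 - 5 = 36 - 10 ≡ 4; y = λ·(5 - 4) - 7 ≡ 10. → (4, 10)
add G: (4, 10) + (10, 1). λ = (1 - 10)/(10 - 4) ≡ 2/6 mod 11. 6⁻¹ ≡ 2 (mod 11), so λ ≡ 4.
  x = λ² - 4 - 10 = 16 - 14 ≡ 2; y = λ·(4 - 2) - 10 ≡ 9. → (2, 9)

(2, 9)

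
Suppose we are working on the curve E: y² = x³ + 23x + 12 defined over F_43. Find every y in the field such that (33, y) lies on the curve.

none

x³ + 23x + 12 = 36708 ≡ 29 (mod 43).
29 is a non-residue mod 43; no y exists.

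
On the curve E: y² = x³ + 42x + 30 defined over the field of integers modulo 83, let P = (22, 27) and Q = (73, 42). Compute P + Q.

(82, 53)

(22, 27) + (73, 42). λ = (42 - 27)/(73 - 22) ≡ 15/51 mod 83. 51⁻¹ ≡ 70 (mod 83), so λ ≡ 54.
  x = λ² - 22 - 73 = 2916 - 95 ≡ 82; y = λ·(22 - 82) - 27 ≡ 53. → (82, 53)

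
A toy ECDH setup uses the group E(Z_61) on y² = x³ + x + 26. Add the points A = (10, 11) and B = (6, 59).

(6, 2)

(10, 11) + (6, 59). λ = (59 - 11)/(6 - 10) ≡ 48/57 mod 61. 57⁻¹ ≡ 15 (mod 61), so λ ≡ 49.
  x = λ² - 10 - 6 = 2401 - 16 ≡ 6; y = λ·(10 - 6) - 11 ≡ 2. → (6, 2)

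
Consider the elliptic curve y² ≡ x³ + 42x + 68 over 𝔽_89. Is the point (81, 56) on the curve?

y² = 56² ≡ 21; x³ + 42x + 68 = 534911 ≡ 21 (mod 89). 21 = 21.

yes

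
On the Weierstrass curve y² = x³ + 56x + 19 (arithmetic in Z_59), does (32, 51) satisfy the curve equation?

y² = 51² ≡ 5; x³ + 56x + 19 = 34579 ≡ 5 (mod 59). 5 = 5.

yes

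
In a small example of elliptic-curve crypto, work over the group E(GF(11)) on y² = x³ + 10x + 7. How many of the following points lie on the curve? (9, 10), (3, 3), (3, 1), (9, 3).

(9, 10): 10² ≡ 1, rhs ≡ 1 → on.
(3, 3): 3² ≡ 9, rhs ≡ 9 → on.
(3, 1): 1² ≡ 1, rhs ≡ 9 → off.
(9, 3): 3² ≡ 9, rhs ≡ 1 → off.

2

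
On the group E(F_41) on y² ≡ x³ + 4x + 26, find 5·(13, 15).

(36, 39)

Write P = (13, 15).
Repeated addition: build up to 5P.
2P: tangent at (13, 15): λ = (3·13² + 4)/(2·15) ≡ 19/30. 30⁻¹ ≡ 26 (mod 41), so λ ≡ 19·26 ≡ 2.
  x = λ² - 13 - 13 = 4 - 26 ≡ 19; y = λ·(13 - 19) - 15 ≡ 14. → (19, 14)
3P: (19, 14) + (13, 15). λ = (15 - 14)/(13 - 19) ≡ 1/35 mod 41. 35⁻¹ ≡ 34 (mod 41), so λ ≡ 34.
  x = λ² - 19 - 13 = 1156 - 32 ≡ 17; y = λ·(19 - 17) - 14 ≡ 13. → (17, 13)
4P: (17, 13) + (13, 15). λ = (15 - 13)/(13 - 17) ≡ 2/37 mod 41. 37⁻¹ ≡ 10 (mod 41), so λ ≡ 20.
  x = λ² - 17 - 13 = 400 - 30 ≡ 1; y = λ·(17 - 1) - 13 ≡ 20. → (1, 20)
5P: (1, 20) + (13, 15). λ = (15 - 20)/(13 - 1) ≡ 36/12 mod 41. 12⁻¹ ≡ 24 (mod 41) since 12·24 = 288 ≡ 1, so λ ≡ 3.
  x = λ² - 1 - 13 = 9 - 14 ≡ 36; y = λ·(1 - 36) - 20 ≡ 39. → (36, 39)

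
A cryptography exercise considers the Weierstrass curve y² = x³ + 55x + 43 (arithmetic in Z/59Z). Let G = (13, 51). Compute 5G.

Repeated addition: build up to 5G.
2G: tangent at (13, 51): λ = (3·13² + 55)/(2·51) ≡ 31/43. 43⁻¹ ≡ 11 (mod 59) since 43·11 = 473 ≡ 1, so λ ≡ 31·11 ≡ 46.
  x = λ² - 13 - 13 = 2116 - 26 ≡ 25; y = λ·(13 - 25) - 51 ≡ 46. → (25, 46)
3G: (25, 46) + (13, 51). λ = (51 - 46)/(13 - 25) ≡ 5/47 mod 59. 47⁻¹ ≡ 54 (mod 59), so λ ≡ 34.
  x = λ² - 25 - 13 = 1156 - 38 ≡ 56; y = λ·(25 - 56) - 46 ≡ 21. → (56, 21)
4G: (56, 21) + (13, 51). λ = (51 - 21)/(13 - 56) ≡ 30/16 mod 59. 16⁻¹ ≡ 48 (mod 59) since 16·48 = 768 ≡ 1, so λ ≡ 24.
  x = λ² - 56 - 13 = 576 - 69 ≡ 35; y = λ·(56 - 35) - 21 ≡ 11. → (35, 11)
5G: (35, 11) + (13, 51). λ = (51 - 11)/(13 - 35) ≡ 40/37 mod 59. 37⁻¹ ≡ 8 (mod 59) since 37·8 = 296 ≡ 1, so λ ≡ 25.
  x = λ² - 35 - 13 = 625 - 48 ≡ 46; y = λ·(35 - 46) - 11 ≡ 9. → (46, 9)

(46, 9)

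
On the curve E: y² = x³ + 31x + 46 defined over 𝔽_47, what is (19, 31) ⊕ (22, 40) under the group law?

(15, 28)

(19, 31) + (22, 40). λ = (40 - 31)/(22 - 19) ≡ 9/3 mod 47. 3⁻¹ ≡ 16 (mod 47), so λ ≡ 3.
  x = λ² - 19 - 22 = 9 - 41 ≡ 15; y = λ·(19 - 15) - 31 ≡ 28. → (15, 28)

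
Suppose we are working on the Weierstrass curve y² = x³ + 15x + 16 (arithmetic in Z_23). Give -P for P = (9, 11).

(9, 12)

-(9, 11) = (9, -11 mod 23) = (9, 12).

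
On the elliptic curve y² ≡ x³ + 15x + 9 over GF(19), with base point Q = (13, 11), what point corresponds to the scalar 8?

(2, 3)

Repeated addition: build up to 8Q.
2Q: tangent at (13, 11): λ = (3·13² + 15)/(2·11) ≡ 9/3. 3⁻¹ ≡ 13 (mod 19) since 3·13 = 39 ≡ 1, so λ ≡ 9·13 ≡ 3.
  x = λ² - 13 - 13 = 9 - 26 ≡ 2; y = λ·(13 - 2) - 11 ≡ 3. → (2, 3)
3Q: (2, 3) + (13, 11). λ = (11 - 3)/(13 - 2) ≡ 8/11 mod 19. 11⁻¹ ≡ 7 (mod 19) since 11·7 = 77 ≡ 1, so λ ≡ 18.
  x = λ² - 2 - 13 = 324 - 15 ≡ 5; y = λ·(2 - 5) - 3 ≡ 0. → (5, 0)
4Q: (5, 0) + (13, 11). λ = (11 - 0)/(13 - 5) ≡ 11/8 mod 19. 8⁻¹ ≡ 12 (mod 19), so λ ≡ 18.
  x = λ² - 5 - 13 = 324 - 18 ≡ 2; y = λ·(5 - 2) - 0 ≡ 16. → (2, 16)
5Q: (2, 16) + (13, 11). λ = (11 - 16)/(13 - 2) ≡ 14/11 mod 19. 11⁻¹ ≡ 7 (mod 19) since 11·7 = 77 ≡ 1, so λ ≡ 3.
  x = λ² - 2 - 13 = 9 - 15 ≡ 13; y = λ·(2 - 13) - 16 ≡ 8. → (13, 8)
6Q: (13, 8) + (13, 11): same x and y₁ ≡ -y₂, so the sum is ∞.
7Q: ∞ + (13, 11) = (13, 11) (identity).
8Q: tangent at (13, 11): λ = (3·13² + 15)/(2·11) ≡ 9/3. 3⁻¹ ≡ 13 (mod 19), so λ ≡ 9·13 ≡ 3.
  x = λ² - 13 - 13 = 9 - 26 ≡ 2; y = λ·(13 - 2) - 11 ≡ 3. → (2, 3)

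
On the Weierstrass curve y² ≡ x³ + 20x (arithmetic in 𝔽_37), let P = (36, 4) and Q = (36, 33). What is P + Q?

The two points share x = 36 and their y-coordinates satisfy 4 + 33 ≡ 0 (mod 37), so they are inverses. Their sum is O.

O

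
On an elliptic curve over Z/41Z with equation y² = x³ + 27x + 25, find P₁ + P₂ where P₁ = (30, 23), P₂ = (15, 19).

(5, 11)

(30, 23) + (15, 19). λ = (19 - 23)/(15 - 30) ≡ 37/26 mod 41. 26⁻¹ ≡ 30 (mod 41), so λ ≡ 3.
  x = λ² - 30 - 15 = 9 - 45 ≡ 5; y = λ·(30 - 5) - 23 ≡ 11. → (5, 11)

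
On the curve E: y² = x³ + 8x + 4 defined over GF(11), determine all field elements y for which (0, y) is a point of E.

x³ + 8x + 4 = 4 ≡ 4 (mod 11).
Square roots of 4 mod 11: 2 and 9 (since 2² = 4 ≡ 4).

2, 9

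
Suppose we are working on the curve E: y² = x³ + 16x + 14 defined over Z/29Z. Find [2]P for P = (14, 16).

tangent at (14, 16): λ = (3·14² + 16)/(2·16) ≡ 24/3. 3⁻¹ ≡ 10 (mod 29) since 3·10 = 30 ≡ 1, so λ ≡ 24·10 ≡ 8.
  x = λ² - 14 - 14 = 64 - 28 ≡ 7; y = λ·(14 - 7) - 16 ≡ 11. → (7, 11)

(7, 11)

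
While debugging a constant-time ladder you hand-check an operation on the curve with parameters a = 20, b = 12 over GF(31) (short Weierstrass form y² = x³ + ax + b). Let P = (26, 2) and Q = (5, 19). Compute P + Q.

(28, 7)

(26, 2) + (5, 19). λ = (19 - 2)/(5 - 26) ≡ 17/10 mod 31. 10⁻¹ ≡ 28 (mod 31), so λ ≡ 11.
  x = λ² - 26 - 5 = 121 - 31 ≡ 28; y = λ·(26 - 28) - 2 ≡ 7. → (28, 7)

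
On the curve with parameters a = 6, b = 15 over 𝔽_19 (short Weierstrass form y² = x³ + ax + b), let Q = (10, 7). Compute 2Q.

(6, 18)

tangent at (10, 7): λ = (3·10² + 6)/(2·7) ≡ 2/14. 14⁻¹ ≡ 15 (mod 19), so λ ≡ 2·15 ≡ 11.
  x = λ² - 10 - 10 = 121 - 20 ≡ 6; y = λ·(10 - 6) - 7 ≡ 18. → (6, 18)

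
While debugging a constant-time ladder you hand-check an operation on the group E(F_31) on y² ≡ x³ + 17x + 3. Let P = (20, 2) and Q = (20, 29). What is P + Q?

O

The two points share x = 20 and their y-coordinates satisfy 2 + 29 ≡ 0 (mod 31), so they are inverses. Their sum is the point at infinity.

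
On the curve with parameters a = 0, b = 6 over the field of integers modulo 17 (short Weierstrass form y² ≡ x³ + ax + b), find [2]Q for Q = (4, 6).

(8, 12)

tangent at (4, 6): λ = (3·4² + 0)/(2·6) ≡ 14/12. 12⁻¹ ≡ 10 (mod 17), so λ ≡ 14·10 ≡ 4.
  x = λ² - 4 - 4 = 16 - 8 ≡ 8; y = λ·(4 - 8) - 6 ≡ 12. → (8, 12)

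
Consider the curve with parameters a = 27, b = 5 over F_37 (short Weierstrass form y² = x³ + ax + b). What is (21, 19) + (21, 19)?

(23, 19)

tangent at (21, 19): λ = (3·21² + 27)/(2·19) ≡ 18/1. 1⁻¹ ≡ 1 (mod 37) since 1·1 = 1 ≡ 1, so λ ≡ 18·1 ≡ 18.
  x = λ² - 21 - 21 = 324 - 42 ≡ 23; y = λ·(21 - 23) - 19 ≡ 19. → (23, 19)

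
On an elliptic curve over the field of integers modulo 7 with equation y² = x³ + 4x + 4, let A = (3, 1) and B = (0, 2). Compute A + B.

(3, 1) + (0, 2). λ = (2 - 1)/(0 - 3) ≡ 1/4 mod 7. 4⁻¹ ≡ 2 (mod 7) since 4·2 = 8 ≡ 1, so λ ≡ 2.
  x = λ² - 3 - 0 = 4 - 3 ≡ 1; y = λ·(3 - 1) - 1 ≡ 3. → (1, 3)

(1, 3)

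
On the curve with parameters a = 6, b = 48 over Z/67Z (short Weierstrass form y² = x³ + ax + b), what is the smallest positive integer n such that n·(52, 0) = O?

2

2P: (52, 0) + (52, 0): same x and y₁ ≡ -y₂, so the sum is O.
2P = O, so the order is 2.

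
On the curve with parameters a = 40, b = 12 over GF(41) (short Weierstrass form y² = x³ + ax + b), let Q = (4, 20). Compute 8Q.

(24, 6)

Double-and-add on 8 = (1000)₂. Start with Q = (4, 20) for the leading 1-bit.
double: tangent at (4, 20): λ = (3·4² + 40)/(2·20) ≡ 6/40. 40⁻¹ ≡ 40 (mod 41) since 40·40 = 1600 ≡ 1, so λ ≡ 6·40 ≡ 35.
  x = λ² - 4 - 4 = 1225 - 8 ≡ 28; y = λ·(4 - 28) - 20 ≡ 1. → (28, 1)
double: tangent at (28, 1): λ = (3·28² + 40)/(2·1) ≡ 14/2. 2⁻¹ ≡ 21 (mod 41), so λ ≡ 14·21 ≡ 7.
  x = λ² - 28 - 28 = 49 - 56 ≡ 34; y = λ·(28 - 34) - 1 ≡ 39. → (34, 39)
double: tangent at (34, 39): λ = (3·34² + 40)/(2·39) ≡ 23/37. 37⁻¹ ≡ 10 (mod 41), so λ ≡ 23·10 ≡ 25.
  x = λ² - 34 - 34 = 625 - 68 ≡ 24; y = λ·(34 - 24) - 39 ≡ 6. → (24, 6)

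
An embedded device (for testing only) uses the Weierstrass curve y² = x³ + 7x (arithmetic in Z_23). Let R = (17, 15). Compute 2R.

(12, 8)

tangent at (17, 15): λ = (3·17² + 7)/(2·15) ≡ 0/7. 7⁻¹ ≡ 10 (mod 23) since 7·10 = 70 ≡ 1, so λ ≡ 0·10 ≡ 0.
  x = λ² - 17 - 17 = 0 - 34 ≡ 12; y = λ·(17 - 12) - 15 ≡ 8. → (12, 8)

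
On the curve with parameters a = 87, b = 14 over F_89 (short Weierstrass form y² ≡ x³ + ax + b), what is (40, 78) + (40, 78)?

(54, 14)

tangent at (40, 78): λ = (3·40² + 87)/(2·78) ≡ 81/67. 67⁻¹ ≡ 4 (mod 89) since 67·4 = 268 ≡ 1, so λ ≡ 81·4 ≡ 57.
  x = λ² - 40 - 40 = 3249 - 80 ≡ 54; y = λ·(40 - 54) - 78 ≡ 14. → (54, 14)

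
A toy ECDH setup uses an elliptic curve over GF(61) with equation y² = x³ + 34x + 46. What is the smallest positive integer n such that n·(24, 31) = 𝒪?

10

2P: tangent at (24, 31): λ = (3·24² + 34)/(2·31) ≡ 54/1. 1⁻¹ ≡ 1 (mod 61) since 1·1 = 1 ≡ 1, so λ ≡ 54·1 ≡ 54.
  x = λ² - 24 - 24 = 2916 - 48 ≡ 1; y = λ·(24 - 1) - 31 ≡ 52. → (1, 52)
3P: (1, 52) + (24, 31). λ = (31 - 52)/(24 - 1) ≡ 40/23 mod 61. 23⁻¹ ≡ 8 (mod 61), so λ ≡ 15.
  x = λ² - 1 - 24 = 225 - 25 ≡ 17; y = λ·(1 - 17) - 52 ≡ 13. → (17, 13)
4P: (17, 13) + (24, 31). λ = (31 - 13)/(24 - 17) ≡ 18/7 mod 61. 7⁻¹ ≡ 35 (mod 61), so λ ≡ 20.
  x = λ² - 17 - 24 = 400 - 41 ≡ 54; y = λ·(17 - 54) - 13 ≡ 40. → (54, 40)
5P: (54, 40) + (24, 31). λ = (31 - 40)/(24 - 54) ≡ 52/31 mod 61. 31⁻¹ ≡ 2 (mod 61), so λ ≡ 43.
  x = λ² - 54 - 24 = 1849 - 78 ≡ 2; y = λ·(54 - 2) - 40 ≡ 0. → (2, 0)
6P: (2, 0) + (24, 31). λ = (31 - 0)/(24 - 2) ≡ 31/22 mod 61. 22⁻¹ ≡ 25 (mod 61) since 22·25 = 550 ≡ 1, so λ ≡ 43.
  x = λ² - 2 - 24 = 1849 - 26 ≡ 54; y = λ·(2 - 54) - 0 ≡ 21. → (54, 21)
7P: (54, 21) + (24, 31). λ = (31 - 21)/(24 - 54) ≡ 10/31 mod 61. 31⁻¹ ≡ 2 (mod 61) since 31·2 = 62 ≡ 1, so λ ≡ 20.
  x = λ² - 54 - 24 = 400 - 78 ≡ 17; y = λ·(54 - 17) - 21 ≡ 48. → (17, 48)
8P: (17, 48) + (24, 31). λ = (31 - 48)/(24 - 17) ≡ 44/7 mod 61. 7⁻¹ ≡ 35 (mod 61), so λ ≡ 15.
  x = λ² - 17 - 24 = 225 - 41 ≡ 1; y = λ·(17 - 1) - 48 ≡ 9. → (1, 9)
9P: (1, 9) + (24, 31). λ = (31 - 9)/(24 - 1) ≡ 22/23 mod 61. 23⁻¹ ≡ 8 (mod 61) since 23·8 = 184 ≡ 1, so λ ≡ 54.
  x = λ² - 1 - 24 = 2916 - 25 ≡ 24; y = λ·(1 - 24) - 9 ≡ 30. → (24, 30)
10P: (24, 30) + (24, 31): same x and y₁ ≡ -y₂, so the sum is 𝒪.
10P = 𝒪, so the order is 10.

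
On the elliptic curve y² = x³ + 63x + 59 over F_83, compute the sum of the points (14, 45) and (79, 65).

(23, 48)

(14, 45) + (79, 65). λ = (65 - 45)/(79 - 14) ≡ 20/65 mod 83. 65⁻¹ ≡ 23 (mod 83), so λ ≡ 45.
  x = λ² - 14 - 79 = 2025 - 93 ≡ 23; y = λ·(14 - 23) - 45 ≡ 48. → (23, 48)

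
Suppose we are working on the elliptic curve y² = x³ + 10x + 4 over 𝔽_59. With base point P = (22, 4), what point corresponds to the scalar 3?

(57, 34)

Repeated addition: build up to 3P.
2P: tangent at (22, 4): λ = (3·22² + 10)/(2·4) ≡ 46/8. 8⁻¹ ≡ 37 (mod 59) since 8·37 = 296 ≡ 1, so λ ≡ 46·37 ≡ 50.
  x = λ² - 22 - 22 = 2500 - 44 ≡ 37; y = λ·(22 - 37) - 4 ≡ 13. → (37, 13)
3P: (37, 13) + (22, 4). λ = (4 - 13)/(22 - 37) ≡ 50/44 mod 59. 44⁻¹ ≡ 55 (mod 59), so λ ≡ 36.
  x = λ² - 37 - 22 = 1296 - 59 ≡ 57; y = λ·(37 - 57) - 13 ≡ 34. → (57, 34)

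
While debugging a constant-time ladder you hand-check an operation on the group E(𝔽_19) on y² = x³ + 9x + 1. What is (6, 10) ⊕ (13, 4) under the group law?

(6, 10) + (13, 4). λ = (4 - 10)/(13 - 6) ≡ 13/7 mod 19. 7⁻¹ ≡ 11 (mod 19), so λ ≡ 10.
  x = λ² - 6 - 13 = 100 - 19 ≡ 5; y = λ·(6 - 5) - 10 ≡ 0. → (5, 0)

(5, 0)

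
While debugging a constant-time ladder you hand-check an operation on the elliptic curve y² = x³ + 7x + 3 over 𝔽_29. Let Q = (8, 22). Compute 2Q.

tangent at (8, 22): λ = (3·8² + 7)/(2·22) ≡ 25/15. 15⁻¹ ≡ 2 (mod 29), so λ ≡ 25·2 ≡ 21.
  x = λ² - 8 - 8 = 441 - 16 ≡ 19; y = λ·(8 - 19) - 22 ≡ 8. → (19, 8)

(19, 8)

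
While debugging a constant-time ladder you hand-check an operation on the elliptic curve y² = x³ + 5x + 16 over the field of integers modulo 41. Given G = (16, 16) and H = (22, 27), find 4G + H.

First 4G:
Double-and-add on 4 = (100)₂. Start with G = (16, 16) for the leading 1-bit.
double: tangent at (16, 16): λ = (3·16² + 5)/(2·16) ≡ 35/32. 32⁻¹ ≡ 9 (mod 41), so λ ≡ 35·9 ≡ 28.
  x = λ² - 16 - 16 = 784 - 32 ≡ 14; y = λ·(16 - 14) - 16 ≡ 40. → (14, 40)
double: tangent at (14, 40): λ = (3·14² + 5)/(2·40) ≡ 19/39. 39⁻¹ ≡ 20 (mod 41), so λ ≡ 19·20 ≡ 11.
  x = λ² - 14 - 14 = 121 - 28 ≡ 11; y = λ·(14 - 11) - 40 ≡ 34. → (11, 34)
4G = (11, 34).
Finally 4G + H:
(11, 34) + (22, 27). λ = (27 - 34)/(22 - 11) ≡ 34/11 mod 41. 11⁻¹ ≡ 15 (mod 41) since 11·15 = 165 ≡ 1, so λ ≡ 18.
  x = λ² - 11 - 22 = 324 - 33 ≡ 4; y = λ·(11 - 4) - 34 ≡ 10. → (4, 10)

(4, 10)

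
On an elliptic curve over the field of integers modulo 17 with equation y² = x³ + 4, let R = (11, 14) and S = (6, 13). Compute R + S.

(15, 9)

(11, 14) + (6, 13). λ = (13 - 14)/(6 - 11) ≡ 16/12 mod 17. 12⁻¹ ≡ 10 (mod 17), so λ ≡ 7.
  x = λ² - 11 - 6 = 49 - 17 ≡ 15; y = λ·(11 - 15) - 14 ≡ 9. → (15, 9)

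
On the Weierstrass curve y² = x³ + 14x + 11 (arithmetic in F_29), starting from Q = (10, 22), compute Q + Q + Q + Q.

(21, 24)

Double-and-add on 4 = (100)₂. Start with Q = (10, 22) for the leading 1-bit.
double: tangent at (10, 22): λ = (3·10² + 14)/(2·22) ≡ 24/15. 15⁻¹ ≡ 2 (mod 29), so λ ≡ 24·2 ≡ 19.
  x = λ² - 10 - 10 = 361 - 20 ≡ 22; y = λ·(10 - 22) - 22 ≡ 11. → (22, 11)
double: tangent at (22, 11): λ = (3·22² + 14)/(2·11) ≡ 16/22. 22⁻¹ ≡ 4 (mod 29), so λ ≡ 16·4 ≡ 6.
  x = λ² - 22 - 22 = 36 - 44 ≡ 21; y = λ·(22 - 21) - 11 ≡ 24. → (21, 24)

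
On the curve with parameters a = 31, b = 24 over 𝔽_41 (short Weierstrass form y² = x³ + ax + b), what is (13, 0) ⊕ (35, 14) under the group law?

(30, 19)

(13, 0) + (35, 14). λ = (14 - 0)/(35 - 13) ≡ 14/22 mod 41. 22⁻¹ ≡ 28 (mod 41) since 22·28 = 616 ≡ 1, so λ ≡ 23.
  x = λ² - 13 - 35 = 529 - 48 ≡ 30; y = λ·(13 - 30) - 0 ≡ 19. → (30, 19)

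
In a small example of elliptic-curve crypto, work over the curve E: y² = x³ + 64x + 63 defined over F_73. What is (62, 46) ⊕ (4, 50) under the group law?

(34, 15)

(62, 46) + (4, 50). λ = (50 - 46)/(4 - 62) ≡ 4/15 mod 73. 15⁻¹ ≡ 39 (mod 73), so λ ≡ 10.
  x = λ² - 62 - 4 = 100 - 66 ≡ 34; y = λ·(62 - 34) - 46 ≡ 15. → (34, 15)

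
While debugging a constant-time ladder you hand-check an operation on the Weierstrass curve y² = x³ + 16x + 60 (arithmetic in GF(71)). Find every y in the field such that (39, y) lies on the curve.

24, 47

x³ + 16x + 60 = 60003 ≡ 8 (mod 71).
Square roots of 8 mod 71: 24 and 47 (since 24² = 576 ≡ 8).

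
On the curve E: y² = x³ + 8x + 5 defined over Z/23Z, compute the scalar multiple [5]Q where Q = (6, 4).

(6, 4)

Repeated addition: build up to 5Q.
2Q: tangent at (6, 4): λ = (3·6² + 8)/(2·4) ≡ 1/8. 8⁻¹ ≡ 3 (mod 23), so λ ≡ 1·3 ≡ 3.
  x = λ² - 6 - 6 = 9 - 12 ≡ 20; y = λ·(6 - 20) - 4 ≡ 0. → (20, 0)
3Q: (20, 0) + (6, 4). λ = (4 - 0)/(6 - 20) ≡ 4/9 mod 23. 9⁻¹ ≡ 18 (mod 23) since 9·18 = 162 ≡ 1, so λ ≡ 3.
  x = λ² - 20 - 6 = 9 - 26 ≡ 6; y = λ·(20 - 6) - 0 ≡ 19. → (6, 19)
4Q: (6, 19) + (6, 4): same x and y₁ ≡ -y₂, so the sum is O.
5Q: O + (6, 4) = (6, 4) (identity).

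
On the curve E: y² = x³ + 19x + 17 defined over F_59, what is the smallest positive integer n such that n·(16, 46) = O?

12

2P: tangent at (16, 46): λ = (3·16² + 19)/(2·46) ≡ 20/33. 33⁻¹ ≡ 34 (mod 59), so λ ≡ 20·34 ≡ 31.
  x = λ² - 16 - 16 = 961 - 32 ≡ 44; y = λ·(16 - 44) - 46 ≡ 30. → (44, 30)
3P: (44, 30) + (16, 46). λ = (46 - 30)/(16 - 44) ≡ 16/31 mod 59. 31⁻¹ ≡ 40 (mod 59) since 31·40 = 1240 ≡ 1, so λ ≡ 50.
  x = λ² - 44 - 16 = 2500 - 60 ≡ 21; y = λ·(44 - 21) - 30 ≡ 58. → (21, 58)
4P: (21, 58) + (16, 46). λ = (46 - 58)/(16 - 21) ≡ 47/54 mod 59. 54⁻¹ ≡ 47 (mod 59), so λ ≡ 26.
  x = λ² - 21 - 16 = 676 - 37 ≡ 49; y = λ·(21 - 49) - 58 ≡ 40. → (49, 40)
5P: (49, 40) + (16, 46). λ = (46 - 40)/(16 - 49) ≡ 6/26 mod 59. 26⁻¹ ≡ 25 (mod 59) since 26·25 = 650 ≡ 1, so λ ≡ 32.
  x = λ² - 49 - 16 = 1024 - 65 ≡ 15; y = λ·(49 - 15) - 40 ≡ 45. → (15, 45)
6P: (15, 45) + (16, 46). λ = (46 - 45)/(16 - 15) ≡ 1/1 mod 59. 1⁻¹ ≡ 1 (mod 59), so λ ≡ 1.
  x = λ² - 15 - 16 = 1 - 31 ≡ 29; y = λ·(15 - 29) - 45 ≡ 0. → (29, 0)
7P: (29, 0) + (16, 46). λ = (46 - 0)/(16 - 29) ≡ 46/46 mod 59. 46⁻¹ ≡ 9 (mod 59), so λ ≡ 1.
  x = λ² - 29 - 16 = 1 - 45 ≡ 15; y = λ·(29 - 15) - 0 ≡ 14. → (15, 14)
8P: (15, 14) + (16, 46). λ = (46 - 14)/(16 - 15) ≡ 32/1 mod 59. 1⁻¹ ≡ 1 (mod 59), so λ ≡ 32.
  x = λ² - 15 - 16 = 1024 - 31 ≡ 49; y = λ·(15 - 49) - 14 ≡ 19. → (49, 19)
9P: (49, 19) + (16, 46). λ = (46 - 19)/(16 - 49) ≡ 27/26 mod 59. 26⁻¹ ≡ 25 (mod 59), so λ ≡ 26.
  x = λ² - 49 - 16 = 676 - 65 ≡ 21; y = λ·(49 - 21) - 19 ≡ 1. → (21, 1)
10P: (21, 1) + (16, 46). λ = (46 - 1)/(16 - 21) ≡ 45/54 mod 59. 54⁻¹ ≡ 47 (mod 59), so λ ≡ 50.
  x = λ² - 21 - 16 = 2500 - 37 ≡ 44; y = λ·(21 - 44) - 1 ≡ 29. → (44, 29)
11P: (44, 29) + (16, 46). λ = (46 - 29)/(16 - 44) ≡ 17/31 mod 59. 31⁻¹ ≡ 40 (mod 59), so λ ≡ 31.
  x = λ² - 44 - 16 = 961 - 60 ≡ 16; y = λ·(44 - 16) - 29 ≡ 13. → (16, 13)
12P: (16, 13) + (16, 46): same x and y₁ ≡ -y₂, so the sum is O.
12P = O, so the order is 12.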